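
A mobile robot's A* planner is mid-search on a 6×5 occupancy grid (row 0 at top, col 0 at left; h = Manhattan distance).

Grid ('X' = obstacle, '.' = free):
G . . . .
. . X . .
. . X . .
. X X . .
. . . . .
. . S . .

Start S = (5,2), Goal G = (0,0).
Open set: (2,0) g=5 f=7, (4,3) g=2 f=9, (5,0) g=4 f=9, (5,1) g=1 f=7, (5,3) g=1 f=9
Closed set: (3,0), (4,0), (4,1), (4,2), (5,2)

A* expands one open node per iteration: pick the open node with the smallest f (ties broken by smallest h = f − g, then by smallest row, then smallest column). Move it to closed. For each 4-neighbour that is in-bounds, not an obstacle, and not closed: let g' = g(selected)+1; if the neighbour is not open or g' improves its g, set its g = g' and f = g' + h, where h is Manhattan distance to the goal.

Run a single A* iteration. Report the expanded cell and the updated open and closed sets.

expanded=(2,0); open=[(1,0) g=6 f=7, (2,1) g=6 f=9, (4,3) g=2 f=9, (5,0) g=4 f=9, (5,1) g=1 f=7, (5,3) g=1 f=9]; closed=[(2,0), (3,0), (4,0), (4,1), (4,2), (5,2)]

step 1: expand (2,0) (f=7, h=2) → closed; open now [(1,0) g=6 f=7, (2,1) g=6 f=9, (4,3) g=2 f=9, (5,0) g=4 f=9, (5,1) g=1 f=7, (5,3) g=1 f=9]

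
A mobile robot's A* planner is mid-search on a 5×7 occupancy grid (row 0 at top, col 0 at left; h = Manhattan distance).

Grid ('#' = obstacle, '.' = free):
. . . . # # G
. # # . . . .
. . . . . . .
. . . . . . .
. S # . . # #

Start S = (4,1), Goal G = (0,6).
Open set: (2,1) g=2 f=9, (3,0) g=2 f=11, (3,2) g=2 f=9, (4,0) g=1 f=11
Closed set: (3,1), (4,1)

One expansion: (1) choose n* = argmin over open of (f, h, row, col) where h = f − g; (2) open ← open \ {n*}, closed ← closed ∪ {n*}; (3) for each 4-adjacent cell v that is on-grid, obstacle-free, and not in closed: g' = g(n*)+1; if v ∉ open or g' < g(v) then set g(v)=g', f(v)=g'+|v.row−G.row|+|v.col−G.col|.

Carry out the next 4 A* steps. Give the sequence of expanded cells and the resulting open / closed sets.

order=[(2,1) → (2,2) → (2,3) → (1,3)]; open=[(0,3) g=6 f=9, (1,4) g=6 f=9, (2,0) g=3 f=11, (2,4) g=5 f=9, (3,0) g=2 f=11, (3,2) g=2 f=9, (3,3) g=5 f=11, (4,0) g=1 f=11]; closed=[(1,3), (2,1), (2,2), (2,3), (3,1), (4,1)]

step 1: expand (2,1) (f=9, h=7) → closed; open now [(2,0) g=3 f=11, (2,2) g=3 f=9, (3,0) g=2 f=11, (3,2) g=2 f=9, (4,0) g=1 f=11]
step 2: expand (2,2) (f=9, h=6) → closed; open now [(2,0) g=3 f=11, (2,3) g=4 f=9, (3,0) g=2 f=11, (3,2) g=2 f=9, (4,0) g=1 f=11]
step 3: expand (2,3) (f=9, h=5) → closed; open now [(1,3) g=5 f=9, (2,0) g=3 f=11, (2,4) g=5 f=9, (3,0) g=2 f=11, (3,2) g=2 f=9, (3,3) g=5 f=11, (4,0) g=1 f=11]
step 4: expand (1,3) (f=9, h=4) → closed; open now [(0,3) g=6 f=9, (1,4) g=6 f=9, (2,0) g=3 f=11, (2,4) g=5 f=9, (3,0) g=2 f=11, (3,2) g=2 f=9, (3,3) g=5 f=11, (4,0) g=1 f=11]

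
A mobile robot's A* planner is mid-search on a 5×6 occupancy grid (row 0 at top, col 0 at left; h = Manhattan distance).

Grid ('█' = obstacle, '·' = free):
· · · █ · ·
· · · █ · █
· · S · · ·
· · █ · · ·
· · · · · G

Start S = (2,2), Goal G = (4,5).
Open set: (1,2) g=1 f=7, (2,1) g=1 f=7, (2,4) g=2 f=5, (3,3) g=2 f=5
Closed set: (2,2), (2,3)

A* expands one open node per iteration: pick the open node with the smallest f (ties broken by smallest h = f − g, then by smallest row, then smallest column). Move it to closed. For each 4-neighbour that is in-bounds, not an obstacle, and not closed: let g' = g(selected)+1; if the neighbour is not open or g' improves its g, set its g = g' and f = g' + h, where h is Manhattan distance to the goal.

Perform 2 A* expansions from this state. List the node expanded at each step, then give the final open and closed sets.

order=[(2,4) → (2,5)]; open=[(1,2) g=1 f=7, (1,4) g=3 f=7, (2,1) g=1 f=7, (3,3) g=2 f=5, (3,4) g=3 f=5, (3,5) g=4 f=5]; closed=[(2,2), (2,3), (2,4), (2,5)]

step 1: expand (2,4) (f=5, h=3) → closed; open now [(1,2) g=1 f=7, (1,4) g=3 f=7, (2,1) g=1 f=7, (2,5) g=3 f=5, (3,3) g=2 f=5, (3,4) g=3 f=5]
step 2: expand (2,5) (f=5, h=2) → closed; open now [(1,2) g=1 f=7, (1,4) g=3 f=7, (2,1) g=1 f=7, (3,3) g=2 f=5, (3,4) g=3 f=5, (3,5) g=4 f=5]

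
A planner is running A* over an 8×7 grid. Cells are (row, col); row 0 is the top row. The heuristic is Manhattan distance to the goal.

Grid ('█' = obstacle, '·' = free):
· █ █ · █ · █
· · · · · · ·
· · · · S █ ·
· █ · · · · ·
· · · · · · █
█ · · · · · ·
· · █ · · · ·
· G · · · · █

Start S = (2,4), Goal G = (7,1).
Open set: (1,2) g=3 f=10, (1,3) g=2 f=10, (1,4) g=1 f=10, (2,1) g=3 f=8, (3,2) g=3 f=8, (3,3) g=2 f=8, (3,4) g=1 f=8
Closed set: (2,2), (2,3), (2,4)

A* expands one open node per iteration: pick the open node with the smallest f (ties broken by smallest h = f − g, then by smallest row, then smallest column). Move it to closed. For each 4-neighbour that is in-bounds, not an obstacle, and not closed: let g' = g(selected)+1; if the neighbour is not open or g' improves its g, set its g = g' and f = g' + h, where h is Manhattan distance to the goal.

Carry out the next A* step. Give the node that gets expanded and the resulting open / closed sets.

expanded=(2,1); open=[(1,1) g=4 f=10, (1,2) g=3 f=10, (1,3) g=2 f=10, (1,4) g=1 f=10, (2,0) g=4 f=10, (3,2) g=3 f=8, (3,3) g=2 f=8, (3,4) g=1 f=8]; closed=[(2,1), (2,2), (2,3), (2,4)]

step 1: expand (2,1) (f=8, h=5) → closed; open now [(1,1) g=4 f=10, (1,2) g=3 f=10, (1,3) g=2 f=10, (1,4) g=1 f=10, (2,0) g=4 f=10, (3,2) g=3 f=8, (3,3) g=2 f=8, (3,4) g=1 f=8]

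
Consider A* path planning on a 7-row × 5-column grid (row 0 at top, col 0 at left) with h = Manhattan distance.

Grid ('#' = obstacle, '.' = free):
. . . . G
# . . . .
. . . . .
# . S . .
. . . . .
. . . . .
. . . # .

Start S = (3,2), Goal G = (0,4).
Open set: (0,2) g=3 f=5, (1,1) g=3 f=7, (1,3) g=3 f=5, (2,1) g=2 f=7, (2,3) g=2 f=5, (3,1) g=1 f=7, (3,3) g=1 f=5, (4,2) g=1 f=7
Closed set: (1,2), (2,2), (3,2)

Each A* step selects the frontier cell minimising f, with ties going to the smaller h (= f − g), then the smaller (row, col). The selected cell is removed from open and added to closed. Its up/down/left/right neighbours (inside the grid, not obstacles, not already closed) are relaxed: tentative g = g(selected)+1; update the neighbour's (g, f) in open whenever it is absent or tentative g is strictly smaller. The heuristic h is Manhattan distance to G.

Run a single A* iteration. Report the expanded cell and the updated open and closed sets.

expanded=(0,2); open=[(0,1) g=4 f=7, (0,3) g=4 f=5, (1,1) g=3 f=7, (1,3) g=3 f=5, (2,1) g=2 f=7, (2,3) g=2 f=5, (3,1) g=1 f=7, (3,3) g=1 f=5, (4,2) g=1 f=7]; closed=[(0,2), (1,2), (2,2), (3,2)]

step 1: expand (0,2) (f=5, h=2) → closed; open now [(0,1) g=4 f=7, (0,3) g=4 f=5, (1,1) g=3 f=7, (1,3) g=3 f=5, (2,1) g=2 f=7, (2,3) g=2 f=5, (3,1) g=1 f=7, (3,3) g=1 f=5, (4,2) g=1 f=7]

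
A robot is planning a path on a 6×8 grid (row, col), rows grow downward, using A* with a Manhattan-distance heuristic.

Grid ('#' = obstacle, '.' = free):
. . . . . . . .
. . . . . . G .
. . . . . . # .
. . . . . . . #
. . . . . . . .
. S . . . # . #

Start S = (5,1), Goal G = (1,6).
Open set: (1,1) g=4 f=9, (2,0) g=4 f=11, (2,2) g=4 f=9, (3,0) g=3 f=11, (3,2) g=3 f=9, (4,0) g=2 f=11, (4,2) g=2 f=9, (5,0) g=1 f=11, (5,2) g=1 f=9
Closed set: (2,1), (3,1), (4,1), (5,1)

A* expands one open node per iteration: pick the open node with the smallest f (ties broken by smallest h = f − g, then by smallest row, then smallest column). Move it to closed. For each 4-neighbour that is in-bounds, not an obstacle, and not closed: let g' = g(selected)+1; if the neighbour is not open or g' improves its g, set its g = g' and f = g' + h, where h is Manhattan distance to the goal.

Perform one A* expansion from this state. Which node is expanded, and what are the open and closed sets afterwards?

step 1: expand (1,1) (f=9, h=5) → closed; open now [(0,1) g=5 f=11, (1,0) g=5 f=11, (1,2) g=5 f=9, (2,0) g=4 f=11, (2,2) g=4 f=9, (3,0) g=3 f=11, (3,2) g=3 f=9, (4,0) g=2 f=11, (4,2) g=2 f=9, (5,0) g=1 f=11, (5,2) g=1 f=9]

expanded=(1,1); open=[(0,1) g=5 f=11, (1,0) g=5 f=11, (1,2) g=5 f=9, (2,0) g=4 f=11, (2,2) g=4 f=9, (3,0) g=3 f=11, (3,2) g=3 f=9, (4,0) g=2 f=11, (4,2) g=2 f=9, (5,0) g=1 f=11, (5,2) g=1 f=9]; closed=[(1,1), (2,1), (3,1), (4,1), (5,1)]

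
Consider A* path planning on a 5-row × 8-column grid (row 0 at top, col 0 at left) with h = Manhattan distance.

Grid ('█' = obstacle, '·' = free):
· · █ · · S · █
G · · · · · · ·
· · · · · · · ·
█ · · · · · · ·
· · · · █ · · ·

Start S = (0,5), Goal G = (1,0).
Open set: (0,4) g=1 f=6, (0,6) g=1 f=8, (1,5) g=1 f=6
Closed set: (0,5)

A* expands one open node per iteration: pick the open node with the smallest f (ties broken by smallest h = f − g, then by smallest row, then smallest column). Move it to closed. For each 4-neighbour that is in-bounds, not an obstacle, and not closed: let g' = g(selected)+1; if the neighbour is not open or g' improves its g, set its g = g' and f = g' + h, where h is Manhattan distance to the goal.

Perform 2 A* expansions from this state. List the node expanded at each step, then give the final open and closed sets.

order=[(0,4) → (0,3)]; open=[(0,6) g=1 f=8, (1,3) g=3 f=6, (1,4) g=2 f=6, (1,5) g=1 f=6]; closed=[(0,3), (0,4), (0,5)]

step 1: expand (0,4) (f=6, h=5) → closed; open now [(0,3) g=2 f=6, (0,6) g=1 f=8, (1,4) g=2 f=6, (1,5) g=1 f=6]
step 2: expand (0,3) (f=6, h=4) → closed; open now [(0,6) g=1 f=8, (1,3) g=3 f=6, (1,4) g=2 f=6, (1,5) g=1 f=6]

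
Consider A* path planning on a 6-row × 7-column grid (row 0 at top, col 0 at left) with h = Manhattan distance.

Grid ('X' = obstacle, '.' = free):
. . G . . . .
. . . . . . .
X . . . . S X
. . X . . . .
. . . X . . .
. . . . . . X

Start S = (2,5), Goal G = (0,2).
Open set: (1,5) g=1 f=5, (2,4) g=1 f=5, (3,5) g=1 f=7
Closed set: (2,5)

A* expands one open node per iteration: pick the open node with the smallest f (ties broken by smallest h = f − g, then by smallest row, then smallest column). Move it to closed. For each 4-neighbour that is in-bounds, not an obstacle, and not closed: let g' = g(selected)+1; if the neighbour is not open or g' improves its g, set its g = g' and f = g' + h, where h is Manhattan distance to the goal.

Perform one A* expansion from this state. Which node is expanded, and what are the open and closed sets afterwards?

step 1: expand (1,5) (f=5, h=4) → closed; open now [(0,5) g=2 f=5, (1,4) g=2 f=5, (1,6) g=2 f=7, (2,4) g=1 f=5, (3,5) g=1 f=7]

expanded=(1,5); open=[(0,5) g=2 f=5, (1,4) g=2 f=5, (1,6) g=2 f=7, (2,4) g=1 f=5, (3,5) g=1 f=7]; closed=[(1,5), (2,5)]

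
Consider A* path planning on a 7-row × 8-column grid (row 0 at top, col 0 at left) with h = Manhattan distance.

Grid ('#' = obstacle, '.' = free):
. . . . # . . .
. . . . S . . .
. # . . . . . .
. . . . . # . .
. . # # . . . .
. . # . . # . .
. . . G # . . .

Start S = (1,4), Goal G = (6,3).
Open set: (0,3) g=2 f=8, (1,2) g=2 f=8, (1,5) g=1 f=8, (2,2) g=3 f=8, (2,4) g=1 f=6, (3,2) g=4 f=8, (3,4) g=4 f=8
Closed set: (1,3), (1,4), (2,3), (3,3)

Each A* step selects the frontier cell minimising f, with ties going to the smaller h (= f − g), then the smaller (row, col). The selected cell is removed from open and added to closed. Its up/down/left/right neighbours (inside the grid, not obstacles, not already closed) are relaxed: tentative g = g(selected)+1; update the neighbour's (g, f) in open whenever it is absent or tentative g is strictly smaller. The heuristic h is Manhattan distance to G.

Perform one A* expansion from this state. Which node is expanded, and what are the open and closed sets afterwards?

step 1: expand (2,4) (f=6, h=5) → closed; open now [(0,3) g=2 f=8, (1,2) g=2 f=8, (1,5) g=1 f=8, (2,2) g=3 f=8, (2,5) g=2 f=8, (3,2) g=4 f=8, (3,4) g=2 f=6]

expanded=(2,4); open=[(0,3) g=2 f=8, (1,2) g=2 f=8, (1,5) g=1 f=8, (2,2) g=3 f=8, (2,5) g=2 f=8, (3,2) g=4 f=8, (3,4) g=2 f=6]; closed=[(1,3), (1,4), (2,3), (2,4), (3,3)]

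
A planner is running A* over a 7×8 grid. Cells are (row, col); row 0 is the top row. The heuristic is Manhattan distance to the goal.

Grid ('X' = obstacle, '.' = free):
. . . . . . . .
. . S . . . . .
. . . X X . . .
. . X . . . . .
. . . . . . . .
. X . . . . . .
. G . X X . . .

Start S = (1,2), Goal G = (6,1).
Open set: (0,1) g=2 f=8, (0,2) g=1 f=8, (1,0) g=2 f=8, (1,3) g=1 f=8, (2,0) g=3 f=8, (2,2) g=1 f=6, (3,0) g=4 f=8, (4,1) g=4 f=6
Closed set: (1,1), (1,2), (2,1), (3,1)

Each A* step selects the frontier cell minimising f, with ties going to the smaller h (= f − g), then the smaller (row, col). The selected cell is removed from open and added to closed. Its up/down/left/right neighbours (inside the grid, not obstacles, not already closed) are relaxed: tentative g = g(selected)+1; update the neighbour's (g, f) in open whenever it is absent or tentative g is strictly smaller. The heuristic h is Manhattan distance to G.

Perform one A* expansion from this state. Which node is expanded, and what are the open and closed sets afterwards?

expanded=(4,1); open=[(0,1) g=2 f=8, (0,2) g=1 f=8, (1,0) g=2 f=8, (1,3) g=1 f=8, (2,0) g=3 f=8, (2,2) g=1 f=6, (3,0) g=4 f=8, (4,0) g=5 f=8, (4,2) g=5 f=8]; closed=[(1,1), (1,2), (2,1), (3,1), (4,1)]

step 1: expand (4,1) (f=6, h=2) → closed; open now [(0,1) g=2 f=8, (0,2) g=1 f=8, (1,0) g=2 f=8, (1,3) g=1 f=8, (2,0) g=3 f=8, (2,2) g=1 f=6, (3,0) g=4 f=8, (4,0) g=5 f=8, (4,2) g=5 f=8]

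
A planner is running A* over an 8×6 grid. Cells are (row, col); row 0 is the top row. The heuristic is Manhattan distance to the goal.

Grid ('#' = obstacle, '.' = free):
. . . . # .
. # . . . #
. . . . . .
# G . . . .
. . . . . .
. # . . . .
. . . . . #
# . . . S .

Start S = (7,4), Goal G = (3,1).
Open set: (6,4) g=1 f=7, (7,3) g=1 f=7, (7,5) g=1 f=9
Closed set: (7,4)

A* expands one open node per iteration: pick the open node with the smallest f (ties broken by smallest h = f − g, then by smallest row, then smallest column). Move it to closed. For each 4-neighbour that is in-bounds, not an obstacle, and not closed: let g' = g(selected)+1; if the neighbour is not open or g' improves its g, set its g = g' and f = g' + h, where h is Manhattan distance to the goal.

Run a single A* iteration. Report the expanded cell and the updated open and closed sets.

expanded=(6,4); open=[(5,4) g=2 f=7, (6,3) g=2 f=7, (7,3) g=1 f=7, (7,5) g=1 f=9]; closed=[(6,4), (7,4)]

step 1: expand (6,4) (f=7, h=6) → closed; open now [(5,4) g=2 f=7, (6,3) g=2 f=7, (7,3) g=1 f=7, (7,5) g=1 f=9]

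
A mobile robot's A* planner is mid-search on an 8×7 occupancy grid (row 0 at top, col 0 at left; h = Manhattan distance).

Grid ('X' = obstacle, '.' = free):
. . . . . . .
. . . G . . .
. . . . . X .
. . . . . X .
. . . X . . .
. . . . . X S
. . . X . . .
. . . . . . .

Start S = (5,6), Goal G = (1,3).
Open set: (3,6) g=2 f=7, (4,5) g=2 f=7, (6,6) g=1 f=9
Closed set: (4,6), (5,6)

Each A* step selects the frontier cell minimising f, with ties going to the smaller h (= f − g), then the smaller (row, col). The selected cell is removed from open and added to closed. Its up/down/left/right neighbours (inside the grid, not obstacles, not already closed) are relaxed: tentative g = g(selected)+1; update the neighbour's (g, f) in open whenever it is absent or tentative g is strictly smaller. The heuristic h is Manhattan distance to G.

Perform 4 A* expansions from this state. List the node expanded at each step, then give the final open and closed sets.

step 1: expand (3,6) (f=7, h=5) → closed; open now [(2,6) g=3 f=7, (4,5) g=2 f=7, (6,6) g=1 f=9]
step 2: expand (2,6) (f=7, h=4) → closed; open now [(1,6) g=4 f=7, (4,5) g=2 f=7, (6,6) g=1 f=9]
step 3: expand (1,6) (f=7, h=3) → closed; open now [(0,6) g=5 f=9, (1,5) g=5 f=7, (4,5) g=2 f=7, (6,6) g=1 f=9]
step 4: expand (1,5) (f=7, h=2) → closed; open now [(0,5) g=6 f=9, (0,6) g=5 f=9, (1,4) g=6 f=7, (4,5) g=2 f=7, (6,6) g=1 f=9]

order=[(3,6) → (2,6) → (1,6) → (1,5)]; open=[(0,5) g=6 f=9, (0,6) g=5 f=9, (1,4) g=6 f=7, (4,5) g=2 f=7, (6,6) g=1 f=9]; closed=[(1,5), (1,6), (2,6), (3,6), (4,6), (5,6)]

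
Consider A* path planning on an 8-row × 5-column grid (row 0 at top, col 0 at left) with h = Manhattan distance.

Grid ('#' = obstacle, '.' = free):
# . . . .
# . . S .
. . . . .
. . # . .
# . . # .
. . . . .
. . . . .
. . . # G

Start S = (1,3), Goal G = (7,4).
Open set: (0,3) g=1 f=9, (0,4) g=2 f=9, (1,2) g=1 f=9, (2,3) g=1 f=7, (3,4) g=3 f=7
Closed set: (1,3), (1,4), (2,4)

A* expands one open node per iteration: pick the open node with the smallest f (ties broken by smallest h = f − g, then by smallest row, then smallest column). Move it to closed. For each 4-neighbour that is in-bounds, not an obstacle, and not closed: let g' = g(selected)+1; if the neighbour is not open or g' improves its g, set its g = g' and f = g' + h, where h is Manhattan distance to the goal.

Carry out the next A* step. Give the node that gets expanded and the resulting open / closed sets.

expanded=(3,4); open=[(0,3) g=1 f=9, (0,4) g=2 f=9, (1,2) g=1 f=9, (2,3) g=1 f=7, (3,3) g=4 f=9, (4,4) g=4 f=7]; closed=[(1,3), (1,4), (2,4), (3,4)]

step 1: expand (3,4) (f=7, h=4) → closed; open now [(0,3) g=1 f=9, (0,4) g=2 f=9, (1,2) g=1 f=9, (2,3) g=1 f=7, (3,3) g=4 f=9, (4,4) g=4 f=7]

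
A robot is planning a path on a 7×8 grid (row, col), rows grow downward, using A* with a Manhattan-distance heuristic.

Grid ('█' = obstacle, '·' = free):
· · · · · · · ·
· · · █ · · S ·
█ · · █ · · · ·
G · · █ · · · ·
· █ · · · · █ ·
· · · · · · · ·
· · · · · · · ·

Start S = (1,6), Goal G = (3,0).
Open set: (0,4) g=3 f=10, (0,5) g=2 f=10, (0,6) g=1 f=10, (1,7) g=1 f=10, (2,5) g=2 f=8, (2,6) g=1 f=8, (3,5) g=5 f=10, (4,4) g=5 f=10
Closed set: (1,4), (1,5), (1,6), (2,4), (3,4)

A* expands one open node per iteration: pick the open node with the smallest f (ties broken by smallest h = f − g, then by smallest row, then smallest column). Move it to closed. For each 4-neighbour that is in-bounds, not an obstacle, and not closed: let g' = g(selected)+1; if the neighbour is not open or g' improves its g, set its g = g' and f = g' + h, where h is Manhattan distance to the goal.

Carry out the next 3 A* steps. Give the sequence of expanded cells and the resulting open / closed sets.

order=[(2,5) → (3,5) → (2,6)]; open=[(0,4) g=3 f=10, (0,5) g=2 f=10, (0,6) g=1 f=10, (1,7) g=1 f=10, (2,7) g=2 f=10, (3,6) g=2 f=8, (4,4) g=5 f=10, (4,5) g=4 f=10]; closed=[(1,4), (1,5), (1,6), (2,4), (2,5), (2,6), (3,4), (3,5)]

step 1: expand (2,5) (f=8, h=6) → closed; open now [(0,4) g=3 f=10, (0,5) g=2 f=10, (0,6) g=1 f=10, (1,7) g=1 f=10, (2,6) g=1 f=8, (3,5) g=3 f=8, (4,4) g=5 f=10]
step 2: expand (3,5) (f=8, h=5) → closed; open now [(0,4) g=3 f=10, (0,5) g=2 f=10, (0,6) g=1 f=10, (1,7) g=1 f=10, (2,6) g=1 f=8, (3,6) g=4 f=10, (4,4) g=5 f=10, (4,5) g=4 f=10]
step 3: expand (2,6) (f=8, h=7) → closed; open now [(0,4) g=3 f=10, (0,5) g=2 f=10, (0,6) g=1 f=10, (1,7) g=1 f=10, (2,7) g=2 f=10, (3,6) g=2 f=8, (4,4) g=5 f=10, (4,5) g=4 f=10]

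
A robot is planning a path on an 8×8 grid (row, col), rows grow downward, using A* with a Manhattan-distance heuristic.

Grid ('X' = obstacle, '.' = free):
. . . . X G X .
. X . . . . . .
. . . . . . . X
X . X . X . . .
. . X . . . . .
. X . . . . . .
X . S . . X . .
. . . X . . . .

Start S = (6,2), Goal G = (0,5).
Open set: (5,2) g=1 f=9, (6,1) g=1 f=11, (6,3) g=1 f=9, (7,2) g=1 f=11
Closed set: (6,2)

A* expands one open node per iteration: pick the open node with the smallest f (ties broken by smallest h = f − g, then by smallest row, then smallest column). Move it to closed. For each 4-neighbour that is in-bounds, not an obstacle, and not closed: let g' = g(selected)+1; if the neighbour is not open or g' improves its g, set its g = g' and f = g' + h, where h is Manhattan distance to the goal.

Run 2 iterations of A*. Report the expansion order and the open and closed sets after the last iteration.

order=[(5,2) → (5,3)]; open=[(4,3) g=3 f=9, (5,4) g=3 f=9, (6,1) g=1 f=11, (6,3) g=1 f=9, (7,2) g=1 f=11]; closed=[(5,2), (5,3), (6,2)]

step 1: expand (5,2) (f=9, h=8) → closed; open now [(5,3) g=2 f=9, (6,1) g=1 f=11, (6,3) g=1 f=9, (7,2) g=1 f=11]
step 2: expand (5,3) (f=9, h=7) → closed; open now [(4,3) g=3 f=9, (5,4) g=3 f=9, (6,1) g=1 f=11, (6,3) g=1 f=9, (7,2) g=1 f=11]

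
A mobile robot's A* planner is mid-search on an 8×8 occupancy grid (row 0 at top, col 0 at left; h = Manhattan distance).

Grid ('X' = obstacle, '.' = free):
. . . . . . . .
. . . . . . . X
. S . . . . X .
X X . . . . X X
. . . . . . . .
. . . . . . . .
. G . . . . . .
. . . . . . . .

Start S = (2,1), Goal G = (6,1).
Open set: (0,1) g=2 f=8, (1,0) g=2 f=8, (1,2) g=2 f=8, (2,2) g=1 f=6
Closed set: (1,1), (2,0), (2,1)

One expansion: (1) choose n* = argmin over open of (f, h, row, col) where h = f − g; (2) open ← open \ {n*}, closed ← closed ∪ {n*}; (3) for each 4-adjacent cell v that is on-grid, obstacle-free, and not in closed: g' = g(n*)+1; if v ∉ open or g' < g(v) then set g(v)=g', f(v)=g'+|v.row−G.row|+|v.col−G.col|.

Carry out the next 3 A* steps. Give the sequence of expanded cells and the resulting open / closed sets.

order=[(2,2) → (3,2) → (4,2)]; open=[(0,1) g=2 f=8, (1,0) g=2 f=8, (1,2) g=2 f=8, (2,3) g=2 f=8, (3,3) g=3 f=8, (4,1) g=4 f=6, (4,3) g=4 f=8, (5,2) g=4 f=6]; closed=[(1,1), (2,0), (2,1), (2,2), (3,2), (4,2)]

step 1: expand (2,2) (f=6, h=5) → closed; open now [(0,1) g=2 f=8, (1,0) g=2 f=8, (1,2) g=2 f=8, (2,3) g=2 f=8, (3,2) g=2 f=6]
step 2: expand (3,2) (f=6, h=4) → closed; open now [(0,1) g=2 f=8, (1,0) g=2 f=8, (1,2) g=2 f=8, (2,3) g=2 f=8, (3,3) g=3 f=8, (4,2) g=3 f=6]
step 3: expand (4,2) (f=6, h=3) → closed; open now [(0,1) g=2 f=8, (1,0) g=2 f=8, (1,2) g=2 f=8, (2,3) g=2 f=8, (3,3) g=3 f=8, (4,1) g=4 f=6, (4,3) g=4 f=8, (5,2) g=4 f=6]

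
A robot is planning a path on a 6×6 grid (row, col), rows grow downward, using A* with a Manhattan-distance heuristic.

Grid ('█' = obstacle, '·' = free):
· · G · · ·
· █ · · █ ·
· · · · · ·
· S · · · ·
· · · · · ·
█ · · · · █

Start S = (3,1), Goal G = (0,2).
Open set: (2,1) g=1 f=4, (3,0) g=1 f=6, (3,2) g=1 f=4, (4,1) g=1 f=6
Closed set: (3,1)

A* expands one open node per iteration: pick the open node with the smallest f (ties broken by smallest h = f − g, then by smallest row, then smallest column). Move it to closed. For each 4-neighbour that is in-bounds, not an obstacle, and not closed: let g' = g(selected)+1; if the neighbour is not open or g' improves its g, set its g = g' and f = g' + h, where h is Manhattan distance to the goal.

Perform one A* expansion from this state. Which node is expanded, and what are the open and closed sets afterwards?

expanded=(2,1); open=[(2,0) g=2 f=6, (2,2) g=2 f=4, (3,0) g=1 f=6, (3,2) g=1 f=4, (4,1) g=1 f=6]; closed=[(2,1), (3,1)]

step 1: expand (2,1) (f=4, h=3) → closed; open now [(2,0) g=2 f=6, (2,2) g=2 f=4, (3,0) g=1 f=6, (3,2) g=1 f=4, (4,1) g=1 f=6]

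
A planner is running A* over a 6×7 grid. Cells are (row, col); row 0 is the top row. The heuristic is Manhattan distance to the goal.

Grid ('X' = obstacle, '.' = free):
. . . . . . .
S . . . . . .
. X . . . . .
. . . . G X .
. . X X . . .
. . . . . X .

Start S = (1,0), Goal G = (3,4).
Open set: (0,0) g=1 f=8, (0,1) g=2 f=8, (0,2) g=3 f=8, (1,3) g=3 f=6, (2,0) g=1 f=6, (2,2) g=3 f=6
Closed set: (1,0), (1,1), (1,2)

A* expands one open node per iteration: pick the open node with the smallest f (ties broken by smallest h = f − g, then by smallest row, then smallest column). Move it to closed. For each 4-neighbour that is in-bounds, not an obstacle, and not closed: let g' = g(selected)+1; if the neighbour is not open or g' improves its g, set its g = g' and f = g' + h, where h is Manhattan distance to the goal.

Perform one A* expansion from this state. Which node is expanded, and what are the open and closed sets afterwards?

step 1: expand (1,3) (f=6, h=3) → closed; open now [(0,0) g=1 f=8, (0,1) g=2 f=8, (0,2) g=3 f=8, (0,3) g=4 f=8, (1,4) g=4 f=6, (2,0) g=1 f=6, (2,2) g=3 f=6, (2,3) g=4 f=6]

expanded=(1,3); open=[(0,0) g=1 f=8, (0,1) g=2 f=8, (0,2) g=3 f=8, (0,3) g=4 f=8, (1,4) g=4 f=6, (2,0) g=1 f=6, (2,2) g=3 f=6, (2,3) g=4 f=6]; closed=[(1,0), (1,1), (1,2), (1,3)]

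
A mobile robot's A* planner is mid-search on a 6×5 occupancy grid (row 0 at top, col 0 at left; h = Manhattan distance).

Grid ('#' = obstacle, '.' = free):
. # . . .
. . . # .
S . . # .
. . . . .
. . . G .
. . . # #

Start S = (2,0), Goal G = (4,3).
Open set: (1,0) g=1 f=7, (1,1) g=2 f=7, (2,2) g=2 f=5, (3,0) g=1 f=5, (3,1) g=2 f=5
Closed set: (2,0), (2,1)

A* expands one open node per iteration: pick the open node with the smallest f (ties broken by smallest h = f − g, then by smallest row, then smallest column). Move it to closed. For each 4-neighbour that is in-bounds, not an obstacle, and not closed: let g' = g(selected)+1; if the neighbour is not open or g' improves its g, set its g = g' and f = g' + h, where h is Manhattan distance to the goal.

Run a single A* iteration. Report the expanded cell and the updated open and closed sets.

expanded=(2,2); open=[(1,0) g=1 f=7, (1,1) g=2 f=7, (1,2) g=3 f=7, (3,0) g=1 f=5, (3,1) g=2 f=5, (3,2) g=3 f=5]; closed=[(2,0), (2,1), (2,2)]

step 1: expand (2,2) (f=5, h=3) → closed; open now [(1,0) g=1 f=7, (1,1) g=2 f=7, (1,2) g=3 f=7, (3,0) g=1 f=5, (3,1) g=2 f=5, (3,2) g=3 f=5]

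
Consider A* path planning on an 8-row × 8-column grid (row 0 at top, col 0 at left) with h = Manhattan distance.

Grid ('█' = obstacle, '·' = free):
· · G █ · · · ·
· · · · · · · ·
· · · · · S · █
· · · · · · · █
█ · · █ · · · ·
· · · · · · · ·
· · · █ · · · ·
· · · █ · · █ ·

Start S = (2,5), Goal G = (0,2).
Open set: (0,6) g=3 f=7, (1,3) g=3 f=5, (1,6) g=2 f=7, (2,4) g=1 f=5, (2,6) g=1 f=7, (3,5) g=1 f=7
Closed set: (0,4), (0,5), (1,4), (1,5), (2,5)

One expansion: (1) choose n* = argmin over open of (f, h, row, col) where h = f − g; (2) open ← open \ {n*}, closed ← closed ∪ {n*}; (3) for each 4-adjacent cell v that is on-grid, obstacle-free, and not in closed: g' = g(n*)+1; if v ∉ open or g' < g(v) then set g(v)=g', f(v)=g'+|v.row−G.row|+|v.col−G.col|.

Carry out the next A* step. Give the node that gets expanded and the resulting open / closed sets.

expanded=(1,3); open=[(0,6) g=3 f=7, (1,2) g=4 f=5, (1,6) g=2 f=7, (2,3) g=4 f=7, (2,4) g=1 f=5, (2,6) g=1 f=7, (3,5) g=1 f=7]; closed=[(0,4), (0,5), (1,3), (1,4), (1,5), (2,5)]

step 1: expand (1,3) (f=5, h=2) → closed; open now [(0,6) g=3 f=7, (1,2) g=4 f=5, (1,6) g=2 f=7, (2,3) g=4 f=7, (2,4) g=1 f=5, (2,6) g=1 f=7, (3,5) g=1 f=7]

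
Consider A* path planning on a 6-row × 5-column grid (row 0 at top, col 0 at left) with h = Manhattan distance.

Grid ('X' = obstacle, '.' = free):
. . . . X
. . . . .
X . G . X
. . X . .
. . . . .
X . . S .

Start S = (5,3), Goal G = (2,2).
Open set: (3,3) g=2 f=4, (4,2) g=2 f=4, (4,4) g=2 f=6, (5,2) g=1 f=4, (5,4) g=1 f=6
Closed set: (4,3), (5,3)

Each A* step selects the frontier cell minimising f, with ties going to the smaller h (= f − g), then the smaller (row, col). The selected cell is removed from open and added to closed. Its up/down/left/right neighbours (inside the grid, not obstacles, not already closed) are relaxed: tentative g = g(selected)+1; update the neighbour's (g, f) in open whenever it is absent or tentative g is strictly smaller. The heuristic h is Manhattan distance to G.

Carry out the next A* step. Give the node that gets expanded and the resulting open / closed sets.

expanded=(3,3); open=[(2,3) g=3 f=4, (3,4) g=3 f=6, (4,2) g=2 f=4, (4,4) g=2 f=6, (5,2) g=1 f=4, (5,4) g=1 f=6]; closed=[(3,3), (4,3), (5,3)]

step 1: expand (3,3) (f=4, h=2) → closed; open now [(2,3) g=3 f=4, (3,4) g=3 f=6, (4,2) g=2 f=4, (4,4) g=2 f=6, (5,2) g=1 f=4, (5,4) g=1 f=6]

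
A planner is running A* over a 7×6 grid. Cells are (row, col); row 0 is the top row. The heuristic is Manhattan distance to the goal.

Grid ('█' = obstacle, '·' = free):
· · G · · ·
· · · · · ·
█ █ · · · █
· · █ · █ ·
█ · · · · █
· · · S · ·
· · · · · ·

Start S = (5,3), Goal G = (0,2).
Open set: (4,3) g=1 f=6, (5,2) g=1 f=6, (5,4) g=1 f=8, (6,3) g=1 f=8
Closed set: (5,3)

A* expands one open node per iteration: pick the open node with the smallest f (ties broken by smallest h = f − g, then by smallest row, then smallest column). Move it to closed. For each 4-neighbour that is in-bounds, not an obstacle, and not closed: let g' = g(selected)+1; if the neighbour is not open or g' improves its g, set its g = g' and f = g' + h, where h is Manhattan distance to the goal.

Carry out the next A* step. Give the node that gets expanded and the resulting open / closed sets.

step 1: expand (4,3) (f=6, h=5) → closed; open now [(3,3) g=2 f=6, (4,2) g=2 f=6, (4,4) g=2 f=8, (5,2) g=1 f=6, (5,4) g=1 f=8, (6,3) g=1 f=8]

expanded=(4,3); open=[(3,3) g=2 f=6, (4,2) g=2 f=6, (4,4) g=2 f=8, (5,2) g=1 f=6, (5,4) g=1 f=8, (6,3) g=1 f=8]; closed=[(4,3), (5,3)]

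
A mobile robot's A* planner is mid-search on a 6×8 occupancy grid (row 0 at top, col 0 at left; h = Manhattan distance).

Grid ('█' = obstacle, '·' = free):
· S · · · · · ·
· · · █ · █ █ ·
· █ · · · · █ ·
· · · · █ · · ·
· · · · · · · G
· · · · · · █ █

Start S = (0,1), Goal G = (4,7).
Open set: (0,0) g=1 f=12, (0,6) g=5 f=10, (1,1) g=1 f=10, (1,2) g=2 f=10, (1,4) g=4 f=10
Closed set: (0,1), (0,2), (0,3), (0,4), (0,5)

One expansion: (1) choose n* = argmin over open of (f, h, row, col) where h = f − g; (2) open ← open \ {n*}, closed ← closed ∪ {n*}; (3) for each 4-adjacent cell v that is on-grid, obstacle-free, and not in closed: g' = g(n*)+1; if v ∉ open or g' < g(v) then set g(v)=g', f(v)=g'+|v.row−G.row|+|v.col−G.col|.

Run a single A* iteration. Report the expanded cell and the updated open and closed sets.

step 1: expand (0,6) (f=10, h=5) → closed; open now [(0,0) g=1 f=12, (0,7) g=6 f=10, (1,1) g=1 f=10, (1,2) g=2 f=10, (1,4) g=4 f=10]

expanded=(0,6); open=[(0,0) g=1 f=12, (0,7) g=6 f=10, (1,1) g=1 f=10, (1,2) g=2 f=10, (1,4) g=4 f=10]; closed=[(0,1), (0,2), (0,3), (0,4), (0,5), (0,6)]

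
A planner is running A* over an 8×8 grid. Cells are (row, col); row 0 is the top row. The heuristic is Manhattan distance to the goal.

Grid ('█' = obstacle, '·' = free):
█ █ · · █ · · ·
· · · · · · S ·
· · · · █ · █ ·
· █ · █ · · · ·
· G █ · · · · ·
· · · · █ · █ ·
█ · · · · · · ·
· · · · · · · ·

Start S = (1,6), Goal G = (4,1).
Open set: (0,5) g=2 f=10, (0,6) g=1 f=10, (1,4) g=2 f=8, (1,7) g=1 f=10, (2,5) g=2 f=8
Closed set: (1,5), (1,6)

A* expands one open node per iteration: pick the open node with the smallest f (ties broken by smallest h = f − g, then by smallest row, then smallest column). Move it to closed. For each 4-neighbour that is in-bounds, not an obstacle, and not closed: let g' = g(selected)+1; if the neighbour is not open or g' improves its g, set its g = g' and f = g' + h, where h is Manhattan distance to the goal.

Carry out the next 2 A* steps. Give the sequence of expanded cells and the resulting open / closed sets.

step 1: expand (1,4) (f=8, h=6) → closed; open now [(0,5) g=2 f=10, (0,6) g=1 f=10, (1,3) g=3 f=8, (1,7) g=1 f=10, (2,5) g=2 f=8]
step 2: expand (1,3) (f=8, h=5) → closed; open now [(0,3) g=4 f=10, (0,5) g=2 f=10, (0,6) g=1 f=10, (1,2) g=4 f=8, (1,7) g=1 f=10, (2,3) g=4 f=8, (2,5) g=2 f=8]

order=[(1,4) → (1,3)]; open=[(0,3) g=4 f=10, (0,5) g=2 f=10, (0,6) g=1 f=10, (1,2) g=4 f=8, (1,7) g=1 f=10, (2,3) g=4 f=8, (2,5) g=2 f=8]; closed=[(1,3), (1,4), (1,5), (1,6)]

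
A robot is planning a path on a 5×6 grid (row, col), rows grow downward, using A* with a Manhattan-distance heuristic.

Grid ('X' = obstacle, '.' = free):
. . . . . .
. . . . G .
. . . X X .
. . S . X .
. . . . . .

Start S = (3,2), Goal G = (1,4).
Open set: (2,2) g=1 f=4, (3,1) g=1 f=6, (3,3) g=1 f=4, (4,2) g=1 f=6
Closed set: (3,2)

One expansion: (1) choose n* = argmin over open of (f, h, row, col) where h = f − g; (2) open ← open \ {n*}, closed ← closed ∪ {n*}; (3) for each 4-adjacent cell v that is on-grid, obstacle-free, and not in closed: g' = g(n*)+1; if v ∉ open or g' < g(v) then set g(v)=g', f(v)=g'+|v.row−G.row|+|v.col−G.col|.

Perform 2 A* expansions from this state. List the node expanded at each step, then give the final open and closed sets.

step 1: expand (2,2) (f=4, h=3) → closed; open now [(1,2) g=2 f=4, (2,1) g=2 f=6, (3,1) g=1 f=6, (3,3) g=1 f=4, (4,2) g=1 f=6]
step 2: expand (1,2) (f=4, h=2) → closed; open now [(0,2) g=3 f=6, (1,1) g=3 f=6, (1,3) g=3 f=4, (2,1) g=2 f=6, (3,1) g=1 f=6, (3,3) g=1 f=4, (4,2) g=1 f=6]

order=[(2,2) → (1,2)]; open=[(0,2) g=3 f=6, (1,1) g=3 f=6, (1,3) g=3 f=4, (2,1) g=2 f=6, (3,1) g=1 f=6, (3,3) g=1 f=4, (4,2) g=1 f=6]; closed=[(1,2), (2,2), (3,2)]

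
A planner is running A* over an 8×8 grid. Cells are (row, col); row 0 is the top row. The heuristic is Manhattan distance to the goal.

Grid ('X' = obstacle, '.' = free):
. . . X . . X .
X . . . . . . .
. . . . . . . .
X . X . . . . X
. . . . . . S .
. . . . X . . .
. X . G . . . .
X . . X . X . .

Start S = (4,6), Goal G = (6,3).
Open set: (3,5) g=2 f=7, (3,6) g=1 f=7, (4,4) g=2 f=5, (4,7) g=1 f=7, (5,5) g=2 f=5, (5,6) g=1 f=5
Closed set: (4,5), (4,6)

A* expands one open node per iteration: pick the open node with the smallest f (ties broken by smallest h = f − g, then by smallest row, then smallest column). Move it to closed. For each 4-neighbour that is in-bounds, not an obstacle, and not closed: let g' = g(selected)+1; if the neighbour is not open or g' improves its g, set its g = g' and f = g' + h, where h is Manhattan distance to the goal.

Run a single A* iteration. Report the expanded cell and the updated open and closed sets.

step 1: expand (4,4) (f=5, h=3) → closed; open now [(3,4) g=3 f=7, (3,5) g=2 f=7, (3,6) g=1 f=7, (4,3) g=3 f=5, (4,7) g=1 f=7, (5,5) g=2 f=5, (5,6) g=1 f=5]

expanded=(4,4); open=[(3,4) g=3 f=7, (3,5) g=2 f=7, (3,6) g=1 f=7, (4,3) g=3 f=5, (4,7) g=1 f=7, (5,5) g=2 f=5, (5,6) g=1 f=5]; closed=[(4,4), (4,5), (4,6)]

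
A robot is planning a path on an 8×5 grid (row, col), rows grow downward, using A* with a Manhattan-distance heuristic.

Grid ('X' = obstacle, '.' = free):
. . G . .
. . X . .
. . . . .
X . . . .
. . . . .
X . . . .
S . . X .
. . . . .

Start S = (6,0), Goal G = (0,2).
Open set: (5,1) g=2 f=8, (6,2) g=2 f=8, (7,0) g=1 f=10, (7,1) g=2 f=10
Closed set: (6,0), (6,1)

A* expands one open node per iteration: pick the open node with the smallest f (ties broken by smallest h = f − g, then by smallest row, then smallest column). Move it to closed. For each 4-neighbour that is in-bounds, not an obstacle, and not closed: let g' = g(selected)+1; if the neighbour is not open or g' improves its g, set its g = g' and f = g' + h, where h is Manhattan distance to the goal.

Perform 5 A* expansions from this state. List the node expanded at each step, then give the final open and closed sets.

step 1: expand (5,1) (f=8, h=6) → closed; open now [(4,1) g=3 f=8, (5,2) g=3 f=8, (6,2) g=2 f=8, (7,0) g=1 f=10, (7,1) g=2 f=10]
step 2: expand (4,1) (f=8, h=5) → closed; open now [(3,1) g=4 f=8, (4,0) g=4 f=10, (4,2) g=4 f=8, (5,2) g=3 f=8, (6,2) g=2 f=8, (7,0) g=1 f=10, (7,1) g=2 f=10]
step 3: expand (3,1) (f=8, h=4) → closed; open now [(2,1) g=5 f=8, (3,2) g=5 f=8, (4,0) g=4 f=10, (4,2) g=4 f=8, (5,2) g=3 f=8, (6,2) g=2 f=8, (7,0) g=1 f=10, (7,1) g=2 f=10]
step 4: expand (2,1) (f=8, h=3) → closed; open now [(1,1) g=6 f=8, (2,0) g=6 f=10, (2,2) g=6 f=8, (3,2) g=5 f=8, (4,0) g=4 f=10, (4,2) g=4 f=8, (5,2) g=3 f=8, (6,2) g=2 f=8, (7,0) g=1 f=10, (7,1) g=2 f=10]
step 5: expand (1,1) (f=8, h=2) → closed; open now [(0,1) g=7 f=8, (1,0) g=7 f=10, (2,0) g=6 f=10, (2,2) g=6 f=8, (3,2) g=5 f=8, (4,0) g=4 f=10, (4,2) g=4 f=8, (5,2) g=3 f=8, (6,2) g=2 f=8, (7,0) g=1 f=10, (7,1) g=2 f=10]

order=[(5,1) → (4,1) → (3,1) → (2,1) → (1,1)]; open=[(0,1) g=7 f=8, (1,0) g=7 f=10, (2,0) g=6 f=10, (2,2) g=6 f=8, (3,2) g=5 f=8, (4,0) g=4 f=10, (4,2) g=4 f=8, (5,2) g=3 f=8, (6,2) g=2 f=8, (7,0) g=1 f=10, (7,1) g=2 f=10]; closed=[(1,1), (2,1), (3,1), (4,1), (5,1), (6,0), (6,1)]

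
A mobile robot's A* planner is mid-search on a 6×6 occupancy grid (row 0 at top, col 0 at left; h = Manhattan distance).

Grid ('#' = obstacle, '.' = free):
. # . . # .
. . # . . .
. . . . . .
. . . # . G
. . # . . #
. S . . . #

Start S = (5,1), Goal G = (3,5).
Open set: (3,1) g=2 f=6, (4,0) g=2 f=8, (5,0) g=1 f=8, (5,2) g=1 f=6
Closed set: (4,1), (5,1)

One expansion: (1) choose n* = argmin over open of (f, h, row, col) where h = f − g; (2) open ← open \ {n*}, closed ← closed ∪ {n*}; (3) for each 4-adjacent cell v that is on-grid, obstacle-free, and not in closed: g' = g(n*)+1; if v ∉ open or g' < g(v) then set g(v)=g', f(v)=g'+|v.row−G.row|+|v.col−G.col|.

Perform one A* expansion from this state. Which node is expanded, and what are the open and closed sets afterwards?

expanded=(3,1); open=[(2,1) g=3 f=8, (3,0) g=3 f=8, (3,2) g=3 f=6, (4,0) g=2 f=8, (5,0) g=1 f=8, (5,2) g=1 f=6]; closed=[(3,1), (4,1), (5,1)]

step 1: expand (3,1) (f=6, h=4) → closed; open now [(2,1) g=3 f=8, (3,0) g=3 f=8, (3,2) g=3 f=6, (4,0) g=2 f=8, (5,0) g=1 f=8, (5,2) g=1 f=6]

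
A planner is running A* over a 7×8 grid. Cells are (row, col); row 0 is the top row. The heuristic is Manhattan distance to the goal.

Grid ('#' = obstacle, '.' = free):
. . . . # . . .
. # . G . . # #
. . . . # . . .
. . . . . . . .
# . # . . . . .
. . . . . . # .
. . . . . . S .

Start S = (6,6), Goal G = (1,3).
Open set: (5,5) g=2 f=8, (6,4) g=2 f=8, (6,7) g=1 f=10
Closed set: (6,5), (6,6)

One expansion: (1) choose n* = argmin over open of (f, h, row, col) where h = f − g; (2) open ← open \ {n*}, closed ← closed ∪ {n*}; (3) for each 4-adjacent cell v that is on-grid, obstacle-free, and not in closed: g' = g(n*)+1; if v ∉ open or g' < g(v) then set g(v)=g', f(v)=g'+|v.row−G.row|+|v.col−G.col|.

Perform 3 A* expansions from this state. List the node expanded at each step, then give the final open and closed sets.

order=[(5,5) → (4,5) → (3,5)]; open=[(2,5) g=5 f=8, (3,4) g=5 f=8, (3,6) g=5 f=10, (4,4) g=4 f=8, (4,6) g=4 f=10, (5,4) g=3 f=8, (6,4) g=2 f=8, (6,7) g=1 f=10]; closed=[(3,5), (4,5), (5,5), (6,5), (6,6)]

step 1: expand (5,5) (f=8, h=6) → closed; open now [(4,5) g=3 f=8, (5,4) g=3 f=8, (6,4) g=2 f=8, (6,7) g=1 f=10]
step 2: expand (4,5) (f=8, h=5) → closed; open now [(3,5) g=4 f=8, (4,4) g=4 f=8, (4,6) g=4 f=10, (5,4) g=3 f=8, (6,4) g=2 f=8, (6,7) g=1 f=10]
step 3: expand (3,5) (f=8, h=4) → closed; open now [(2,5) g=5 f=8, (3,4) g=5 f=8, (3,6) g=5 f=10, (4,4) g=4 f=8, (4,6) g=4 f=10, (5,4) g=3 f=8, (6,4) g=2 f=8, (6,7) g=1 f=10]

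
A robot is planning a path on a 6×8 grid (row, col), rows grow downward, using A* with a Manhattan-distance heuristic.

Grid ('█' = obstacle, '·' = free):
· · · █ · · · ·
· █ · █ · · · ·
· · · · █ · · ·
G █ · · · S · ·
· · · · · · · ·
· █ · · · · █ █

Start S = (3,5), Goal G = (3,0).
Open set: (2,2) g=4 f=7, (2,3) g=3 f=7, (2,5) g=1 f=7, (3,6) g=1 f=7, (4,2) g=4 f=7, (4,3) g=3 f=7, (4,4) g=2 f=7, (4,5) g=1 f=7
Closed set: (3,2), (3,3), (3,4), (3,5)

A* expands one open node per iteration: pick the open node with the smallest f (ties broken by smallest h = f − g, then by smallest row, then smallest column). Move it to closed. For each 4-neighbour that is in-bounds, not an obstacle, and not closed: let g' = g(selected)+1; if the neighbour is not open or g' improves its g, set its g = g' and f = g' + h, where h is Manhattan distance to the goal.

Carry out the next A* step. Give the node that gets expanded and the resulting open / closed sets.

step 1: expand (2,2) (f=7, h=3) → closed; open now [(1,2) g=5 f=9, (2,1) g=5 f=7, (2,3) g=3 f=7, (2,5) g=1 f=7, (3,6) g=1 f=7, (4,2) g=4 f=7, (4,3) g=3 f=7, (4,4) g=2 f=7, (4,5) g=1 f=7]

expanded=(2,2); open=[(1,2) g=5 f=9, (2,1) g=5 f=7, (2,3) g=3 f=7, (2,5) g=1 f=7, (3,6) g=1 f=7, (4,2) g=4 f=7, (4,3) g=3 f=7, (4,4) g=2 f=7, (4,5) g=1 f=7]; closed=[(2,2), (3,2), (3,3), (3,4), (3,5)]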